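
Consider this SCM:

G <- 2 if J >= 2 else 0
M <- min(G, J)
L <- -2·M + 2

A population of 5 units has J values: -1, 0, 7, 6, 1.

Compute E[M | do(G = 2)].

Under do(G=2), G's equation is replaced by G=2 for every unit. Per-unit M: -1, 0, 2, 2, 1. Mean = 0.8.

0.8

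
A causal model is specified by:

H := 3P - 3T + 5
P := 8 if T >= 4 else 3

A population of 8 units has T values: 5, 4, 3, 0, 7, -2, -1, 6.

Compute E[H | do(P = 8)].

The intervention sets P=8 in all 8 units regardless of T. Recomputing H per unit gives 14, 17, 20, 29, 8, 35, 32, 11; average 20.75.

20.75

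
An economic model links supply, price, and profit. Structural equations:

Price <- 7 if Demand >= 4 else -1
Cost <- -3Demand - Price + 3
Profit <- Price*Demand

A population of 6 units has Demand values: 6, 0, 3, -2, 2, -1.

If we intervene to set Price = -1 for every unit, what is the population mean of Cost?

0

do(Price=-1) breaks Price's dependence on Demand. With Price=-1 fixed, Cost across the units is -14, 4, -5, 10, -2, 7, mean 0.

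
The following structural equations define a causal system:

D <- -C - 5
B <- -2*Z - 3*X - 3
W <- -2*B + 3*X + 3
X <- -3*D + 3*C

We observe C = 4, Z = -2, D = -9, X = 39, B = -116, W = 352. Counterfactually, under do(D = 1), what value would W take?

The intervention breaks the incoming arrows to D: D <- -C - 5 no longer applies, and D = 1.
X = -3*D + 3*C  [with D=1, C=4]  = 9
B = -2*Z - 3*X - 3  [with Z=-2, X=9]  = -26
W = -2*B + 3*X + 3  [with B=-26, X=9]  = 82

82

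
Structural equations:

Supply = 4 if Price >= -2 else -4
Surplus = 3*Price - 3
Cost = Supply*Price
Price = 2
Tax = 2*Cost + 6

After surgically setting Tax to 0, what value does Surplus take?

Intervening sets Tax = 0 and removes its equation (Tax = 2*Cost + 6).
No directed path runs from Tax to Surplus, so Surplus keeps its natural value.
Surplus = 3*Price - 3  [with Price=2]  = 3

3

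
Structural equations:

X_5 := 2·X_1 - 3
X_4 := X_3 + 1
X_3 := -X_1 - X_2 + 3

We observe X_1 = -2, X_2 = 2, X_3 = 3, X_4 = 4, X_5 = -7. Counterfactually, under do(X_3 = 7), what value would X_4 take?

The intervention breaks the incoming arrows to X_3: X_3 := -X_1 - X_2 + 3 no longer applies, and X_3 = 7.
X_4 = X_3 + 1  [with X_3=7]  = 8

8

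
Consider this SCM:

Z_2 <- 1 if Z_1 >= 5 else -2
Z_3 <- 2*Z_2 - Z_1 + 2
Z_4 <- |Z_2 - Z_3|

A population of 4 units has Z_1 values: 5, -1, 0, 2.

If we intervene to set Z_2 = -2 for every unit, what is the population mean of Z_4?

The intervention sets Z_2=-2 in all 4 units regardless of Z_1. Recomputing Z_4 per unit gives 5, 1, 0, 2; average 2.

2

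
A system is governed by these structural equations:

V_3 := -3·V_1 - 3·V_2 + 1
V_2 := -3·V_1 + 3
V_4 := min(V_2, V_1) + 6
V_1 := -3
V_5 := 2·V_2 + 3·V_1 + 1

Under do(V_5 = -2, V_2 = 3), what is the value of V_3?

Setting V_5 = -2, V_2 = 3 by intervention discards those variables' equations.
V_3 = -3·V_1 - 3·V_2 + 1  [with V_1=-3, V_2=3]  = 1

1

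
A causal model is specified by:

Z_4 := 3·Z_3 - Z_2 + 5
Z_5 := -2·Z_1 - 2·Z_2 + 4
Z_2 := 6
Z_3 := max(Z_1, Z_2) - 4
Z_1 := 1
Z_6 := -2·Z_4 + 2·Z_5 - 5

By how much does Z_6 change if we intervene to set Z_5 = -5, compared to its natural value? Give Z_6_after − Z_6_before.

10

The intervention breaks the incoming arrows to Z_5: Z_5 := -2·Z_1 - 2·Z_2 + 4 no longer applies, and Z_5 = -5.
Z_3 = max(Z_1, Z_2) - 4  [with Z_1=1, Z_2=6]  = 2
Z_4 = 3·Z_3 - Z_2 + 5  [with Z_3=2, Z_2=6]  = 5
Z_6 = -2·Z_4 + 2·Z_5 - 5  [with Z_4=5, Z_5=-5]  = -25
Without intervention: Z_3 = max(Z_1, Z_2) - 4  [with Z_1=1, Z_2=6]  = 2; Z_4 = 3·Z_3 - Z_2 + 5  [with Z_3=2, Z_2=6]  = 5; Z_5 = -2·Z_1 - 2·Z_2 + 4  [with Z_1=1, Z_2=6]  = -10; Z_6 = -2·Z_4 + 2·Z_5 - 5  [with Z_4=5, Z_5=-10]  = -35.
Change = -25 − (-35) = 10.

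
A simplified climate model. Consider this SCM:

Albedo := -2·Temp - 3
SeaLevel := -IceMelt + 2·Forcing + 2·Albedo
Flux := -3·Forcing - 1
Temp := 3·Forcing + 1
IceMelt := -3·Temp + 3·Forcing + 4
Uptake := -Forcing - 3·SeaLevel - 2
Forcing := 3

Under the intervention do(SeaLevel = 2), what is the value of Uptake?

Under do(SeaLevel=2), the mechanism SeaLevel := -IceMelt + 2·Forcing + 2·Albedo is discarded; SeaLevel is fixed at 2.
Uptake = -Forcing - 3·SeaLevel - 2  [with Forcing=3, SeaLevel=2]  = -11

-11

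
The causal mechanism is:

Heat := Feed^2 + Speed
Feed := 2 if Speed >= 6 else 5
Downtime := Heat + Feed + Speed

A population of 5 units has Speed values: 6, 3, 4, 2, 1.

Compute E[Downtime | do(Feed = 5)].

36.4

Every unit gets Feed=5 under the intervention. Downtime values become 42, 36, 38, 34, 32; E[Downtime|do(Feed=5)] = 36.4.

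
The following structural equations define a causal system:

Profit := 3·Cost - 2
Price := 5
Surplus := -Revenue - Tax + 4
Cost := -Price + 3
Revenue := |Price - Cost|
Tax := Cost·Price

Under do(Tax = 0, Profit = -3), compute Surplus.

-3

The joint intervention fixes Tax = 0, Profit = -3, removing each variable's own equation.
Cost = -Price + 3  [with Price=5]  = -2
Revenue = |Price - Cost|  [with Price=5, Cost=-2]  = 7
Surplus = -Revenue - Tax + 4  [with Revenue=7, Tax=0]  = -3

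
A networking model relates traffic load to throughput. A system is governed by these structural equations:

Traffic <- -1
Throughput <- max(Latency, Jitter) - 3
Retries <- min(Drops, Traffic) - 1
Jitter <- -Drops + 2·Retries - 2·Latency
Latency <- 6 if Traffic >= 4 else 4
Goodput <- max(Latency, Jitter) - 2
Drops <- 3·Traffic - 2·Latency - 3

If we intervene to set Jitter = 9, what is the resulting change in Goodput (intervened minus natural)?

5

Under do(Jitter=9), the mechanism Jitter <- -Drops + 2·Retries - 2·Latency is discarded; Jitter is fixed at 9.
Latency = 6 if Traffic >= 4 else 4  [with Traffic=-1]  = 4
Goodput = max(Latency, Jitter) - 2  [with Latency=4, Jitter=9]  = 7
Without intervention: Latency = 6 if Traffic >= 4 else 4  [with Traffic=-1]  = 4; Drops = 3·Traffic - 2·Latency - 3  [with Traffic=-1, Latency=4]  = -14; Retries = min(Drops, Traffic) - 1  [with Drops=-14, Traffic=-1]  = -15; Jitter = -Drops + 2·Retries - 2·Latency  [with Drops=-14, Retries=-15, Latency=4]  = -24; Goodput = max(Latency, Jitter) - 2  [with Latency=4, Jitter=-24]  = 2.
Change = 7 − 2 = 5.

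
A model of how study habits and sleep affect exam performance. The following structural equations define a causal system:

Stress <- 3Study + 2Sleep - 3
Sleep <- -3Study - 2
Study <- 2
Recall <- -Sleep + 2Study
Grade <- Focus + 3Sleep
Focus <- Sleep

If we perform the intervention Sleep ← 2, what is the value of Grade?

8

Under do(Sleep=2), the mechanism Sleep <- -3Study - 2 is discarded; Sleep is fixed at 2.
Focus = Sleep  [with Sleep=2]  = 2
Grade = Focus + 3Sleep  [with Focus=2, Sleep=2]  = 8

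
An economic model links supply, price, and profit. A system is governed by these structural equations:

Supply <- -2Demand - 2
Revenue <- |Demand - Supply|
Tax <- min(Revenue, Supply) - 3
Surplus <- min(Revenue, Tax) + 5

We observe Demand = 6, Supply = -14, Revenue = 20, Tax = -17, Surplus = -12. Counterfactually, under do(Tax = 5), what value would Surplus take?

10

Intervening sets Tax = 5 and removes its equation (Tax <- min(Revenue, Supply) - 3).
Supply = -2Demand - 2  [with Demand=6]  = -14
Revenue = |Demand - Supply|  [with Demand=6, Supply=-14]  = 20
Surplus = min(Revenue, Tax) + 5  [with Revenue=20, Tax=5]  = 10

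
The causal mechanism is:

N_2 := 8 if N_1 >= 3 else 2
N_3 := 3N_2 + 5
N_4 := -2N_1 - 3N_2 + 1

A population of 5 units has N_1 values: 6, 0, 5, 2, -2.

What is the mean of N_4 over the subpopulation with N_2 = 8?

Observing N_2=8 restricts to units where N_2's equation naturally yields 8: N_1 ∈ {6, 5}. In that subpopulation N_4 = -35, -33, mean -34.

-34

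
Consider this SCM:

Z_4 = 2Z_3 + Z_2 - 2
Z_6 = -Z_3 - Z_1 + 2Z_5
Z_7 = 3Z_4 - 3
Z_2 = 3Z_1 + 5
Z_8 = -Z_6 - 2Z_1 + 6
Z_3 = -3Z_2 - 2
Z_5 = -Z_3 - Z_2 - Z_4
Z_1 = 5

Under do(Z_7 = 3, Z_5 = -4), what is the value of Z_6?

Setting Z_7 = 3, Z_5 = -4 by intervention discards those variables' equations.
Z_2 = 3Z_1 + 5  [with Z_1=5]  = 20
Z_3 = -3Z_2 - 2  [with Z_2=20]  = -62
Z_6 = -Z_3 - Z_1 + 2Z_5  [with Z_3=-62, Z_1=5, Z_5=-4]  = 49

49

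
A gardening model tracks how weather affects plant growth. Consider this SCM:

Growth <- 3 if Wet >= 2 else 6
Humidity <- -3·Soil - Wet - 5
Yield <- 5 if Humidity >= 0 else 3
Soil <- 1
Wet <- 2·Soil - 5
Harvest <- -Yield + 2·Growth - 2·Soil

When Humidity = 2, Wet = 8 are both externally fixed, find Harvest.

The joint intervention fixes Humidity = 2, Wet = 8, removing each variable's own equation.
Growth = 3 if Wet >= 2 else 6  [with Wet=8]  = 3
Yield = 5 if Humidity >= 0 else 3  [with Humidity=2]  = 5
Harvest = -Yield + 2·Growth - 2·Soil  [with Yield=5, Growth=3, Soil=1]  = -1

-1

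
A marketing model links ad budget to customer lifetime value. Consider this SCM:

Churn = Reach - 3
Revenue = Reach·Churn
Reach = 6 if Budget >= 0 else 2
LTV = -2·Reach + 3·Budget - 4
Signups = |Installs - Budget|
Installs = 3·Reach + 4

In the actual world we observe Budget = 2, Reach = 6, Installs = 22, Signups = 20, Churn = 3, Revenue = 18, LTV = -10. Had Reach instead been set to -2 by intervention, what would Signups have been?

4

Under do(Reach=-2), the mechanism Reach = 6 if Budget >= 0 else 2 is discarded; Reach is fixed at -2.
Installs = 3·Reach + 4  [with Reach=-2]  = -2
Signups = |Installs - Budget|  [with Installs=-2, Budget=2]  = 4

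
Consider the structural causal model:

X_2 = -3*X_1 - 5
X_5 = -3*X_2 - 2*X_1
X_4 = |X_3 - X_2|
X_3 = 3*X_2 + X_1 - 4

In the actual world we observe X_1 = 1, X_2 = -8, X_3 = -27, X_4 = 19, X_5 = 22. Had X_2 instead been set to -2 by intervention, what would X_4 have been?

7

Under do(X_2=-2), the mechanism X_2 = -3*X_1 - 5 is discarded; X_2 is fixed at -2.
X_3 = 3*X_2 + X_1 - 4  [with X_2=-2, X_1=1]  = -9
X_4 = |X_3 - X_2|  [with X_3=-9, X_2=-2]  = 7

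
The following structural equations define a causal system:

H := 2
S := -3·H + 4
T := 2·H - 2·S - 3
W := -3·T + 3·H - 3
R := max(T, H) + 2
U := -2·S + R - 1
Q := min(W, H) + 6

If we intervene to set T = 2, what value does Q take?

The intervention breaks the incoming arrows to T: T := 2·H - 2·S - 3 no longer applies, and T = 2.
W = -3·T + 3·H - 3  [with T=2, H=2]  = -3
Q = min(W, H) + 6  [with W=-3, H=2]  = 3

3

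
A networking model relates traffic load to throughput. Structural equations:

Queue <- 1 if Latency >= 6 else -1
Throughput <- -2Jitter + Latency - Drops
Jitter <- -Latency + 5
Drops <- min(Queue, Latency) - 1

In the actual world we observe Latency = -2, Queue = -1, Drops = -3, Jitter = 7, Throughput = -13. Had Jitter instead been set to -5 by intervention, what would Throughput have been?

11

Intervening sets Jitter = -5 and removes its equation (Jitter <- -Latency + 5).
Queue = 1 if Latency >= 6 else -1  [with Latency=-2]  = -1
Drops = min(Queue, Latency) - 1  [with Queue=-1, Latency=-2]  = -3
Throughput = -2Jitter + Latency - Drops  [with Jitter=-5, Latency=-2, Drops=-3]  = 11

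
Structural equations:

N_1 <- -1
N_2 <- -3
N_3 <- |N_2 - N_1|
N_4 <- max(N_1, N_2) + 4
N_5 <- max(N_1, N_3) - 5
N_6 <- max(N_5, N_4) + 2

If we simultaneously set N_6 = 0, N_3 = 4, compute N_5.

Under do(N_6 = 0, N_3 = 4), each intervened variable's structural equation is replaced by its fixed value.
N_5 = max(N_1, N_3) - 5  [with N_1=-1, N_3=4]  = -1

-1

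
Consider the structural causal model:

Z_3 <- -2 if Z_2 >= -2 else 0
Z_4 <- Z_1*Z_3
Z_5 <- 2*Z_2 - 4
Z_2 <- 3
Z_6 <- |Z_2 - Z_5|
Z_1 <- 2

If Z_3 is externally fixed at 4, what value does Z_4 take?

8

The intervention breaks the incoming arrows to Z_3: Z_3 <- -2 if Z_2 >= -2 else 0 no longer applies, and Z_3 = 4.
Z_4 = Z_1*Z_3  [with Z_1=2, Z_3=4]  = 8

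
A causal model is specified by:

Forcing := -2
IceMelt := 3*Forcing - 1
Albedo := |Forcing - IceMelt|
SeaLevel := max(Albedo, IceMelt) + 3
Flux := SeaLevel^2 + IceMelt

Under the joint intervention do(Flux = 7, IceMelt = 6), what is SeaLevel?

Setting Flux = 7, IceMelt = 6 by intervention discards those variables' equations.
Albedo = |Forcing - IceMelt|  [with Forcing=-2, IceMelt=6]  = 8
SeaLevel = max(Albedo, IceMelt) + 3  [with Albedo=8, IceMelt=6]  = 11

11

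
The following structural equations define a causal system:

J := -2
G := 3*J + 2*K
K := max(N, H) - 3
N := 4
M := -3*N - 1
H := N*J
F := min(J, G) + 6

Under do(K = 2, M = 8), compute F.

The joint intervention fixes K = 2, M = 8, removing each variable's own equation.
G = 3*J + 2*K  [with J=-2, K=2]  = -2
F = min(J, G) + 6  [with J=-2, G=-2]  = 4

4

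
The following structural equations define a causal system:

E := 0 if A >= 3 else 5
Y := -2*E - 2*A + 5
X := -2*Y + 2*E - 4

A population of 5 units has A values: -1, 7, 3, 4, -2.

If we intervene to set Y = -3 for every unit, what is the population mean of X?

do(Y=-3) breaks Y's dependence on A. With Y=-3 fixed, X across the units is 12, 2, 2, 2, 12, mean 6.

6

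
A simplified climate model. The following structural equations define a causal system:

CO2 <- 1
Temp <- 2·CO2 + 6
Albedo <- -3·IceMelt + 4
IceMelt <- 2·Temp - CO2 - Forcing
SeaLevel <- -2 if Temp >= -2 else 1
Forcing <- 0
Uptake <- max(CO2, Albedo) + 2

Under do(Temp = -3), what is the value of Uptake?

The intervention breaks the incoming arrows to Temp: Temp <- 2·CO2 + 6 no longer applies, and Temp = -3.
IceMelt = 2·Temp - CO2 - Forcing  [with Temp=-3, CO2=1, Forcing=0]  = -7
Albedo = -3·IceMelt + 4  [with IceMelt=-7]  = 25
Uptake = max(CO2, Albedo) + 2  [with CO2=1, Albedo=25]  = 27

27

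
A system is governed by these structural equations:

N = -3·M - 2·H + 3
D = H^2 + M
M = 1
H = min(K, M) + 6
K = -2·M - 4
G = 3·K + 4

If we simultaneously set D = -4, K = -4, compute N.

The joint intervention fixes D = -4, K = -4, removing each variable's own equation.
H = min(K, M) + 6  [with K=-4, M=1]  = 2
N = -3·M - 2·H + 3  [with M=1, H=2]  = -4

-4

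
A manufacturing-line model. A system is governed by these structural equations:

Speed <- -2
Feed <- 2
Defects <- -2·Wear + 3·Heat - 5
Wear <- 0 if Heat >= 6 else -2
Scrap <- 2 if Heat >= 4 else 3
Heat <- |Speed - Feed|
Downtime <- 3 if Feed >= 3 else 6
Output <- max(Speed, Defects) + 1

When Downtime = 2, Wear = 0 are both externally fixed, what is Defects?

7

Setting Downtime = 2, Wear = 0 by intervention discards those variables' equations.
Heat = |Speed - Feed|  [with Speed=-2, Feed=2]  = 4
Defects = -2·Wear + 3·Heat - 5  [with Wear=0, Heat=4]  = 7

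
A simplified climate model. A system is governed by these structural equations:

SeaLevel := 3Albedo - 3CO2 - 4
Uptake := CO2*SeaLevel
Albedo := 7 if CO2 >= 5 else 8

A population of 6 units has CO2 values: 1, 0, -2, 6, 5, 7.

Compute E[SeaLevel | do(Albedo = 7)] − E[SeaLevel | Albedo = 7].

9.5

Every unit gets Albedo=7 under the intervention. SeaLevel values become 14, 17, 23, -1, 2, -4; E[SeaLevel|do(Albedo=7)] = 8.5.
E[SeaLevel|Albedo=7] averages over only the 3 units with Albedo=7 (CO2 = 6, 5, 7): SeaLevel = -1, 2, -4, mean -1.
Difference = 8.5 − (-1) = 9.5.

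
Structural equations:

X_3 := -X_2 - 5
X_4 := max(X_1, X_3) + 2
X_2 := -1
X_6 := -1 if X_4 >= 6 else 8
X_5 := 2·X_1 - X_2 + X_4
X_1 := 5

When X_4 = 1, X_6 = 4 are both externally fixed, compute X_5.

12

Setting X_4 = 1, X_6 = 4 by intervention discards those variables' equations.
X_5 = 2·X_1 - X_2 + X_4  [with X_1=5, X_2=-1, X_4=1]  = 12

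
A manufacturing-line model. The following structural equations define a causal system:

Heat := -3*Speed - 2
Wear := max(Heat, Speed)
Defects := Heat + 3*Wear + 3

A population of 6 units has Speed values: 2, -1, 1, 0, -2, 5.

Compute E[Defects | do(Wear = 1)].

1.5

The intervention sets Wear=1 in all 6 units regardless of Speed. Recomputing Defects per unit gives -2, 7, 1, 4, 10, -11; average 1.5.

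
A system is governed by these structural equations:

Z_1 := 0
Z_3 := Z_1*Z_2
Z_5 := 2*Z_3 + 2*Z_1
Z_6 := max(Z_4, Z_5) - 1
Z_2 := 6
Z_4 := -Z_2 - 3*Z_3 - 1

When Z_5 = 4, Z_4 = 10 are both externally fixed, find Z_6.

9

Setting Z_5 = 4, Z_4 = 10 by intervention discards those variables' equations.
Z_6 = max(Z_4, Z_5) - 1  [with Z_4=10, Z_5=4]  = 9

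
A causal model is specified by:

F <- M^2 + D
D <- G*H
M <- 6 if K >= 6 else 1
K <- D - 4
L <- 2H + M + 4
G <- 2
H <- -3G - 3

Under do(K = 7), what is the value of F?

The intervention breaks the incoming arrows to K: K <- D - 4 no longer applies, and K = 7.
H = -3G - 3  [with G=2]  = -9
D = G*H  [with G=2, H=-9]  = -18
M = 6 if K >= 6 else 1  [with K=7]  = 6
F = M^2 + D  [with M=6, D=-18]  = 18

18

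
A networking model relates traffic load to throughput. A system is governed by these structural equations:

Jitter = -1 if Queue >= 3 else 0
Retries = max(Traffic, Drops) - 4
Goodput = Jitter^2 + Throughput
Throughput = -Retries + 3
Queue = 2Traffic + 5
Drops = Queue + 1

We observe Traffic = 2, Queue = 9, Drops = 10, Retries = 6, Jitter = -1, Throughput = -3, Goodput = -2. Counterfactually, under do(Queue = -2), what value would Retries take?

Under do(Queue=-2), the mechanism Queue = 2Traffic + 5 is discarded; Queue is fixed at -2.
Drops = Queue + 1  [with Queue=-2]  = -1
Retries = max(Traffic, Drops) - 4  [with Traffic=2, Drops=-1]  = -2

-2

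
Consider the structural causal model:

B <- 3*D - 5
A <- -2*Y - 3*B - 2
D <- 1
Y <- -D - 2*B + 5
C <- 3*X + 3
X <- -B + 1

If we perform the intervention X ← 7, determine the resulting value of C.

Intervening sets X = 7 and removes its equation (X <- -B + 1).
C = 3*X + 3  [with X=7]  = 24

24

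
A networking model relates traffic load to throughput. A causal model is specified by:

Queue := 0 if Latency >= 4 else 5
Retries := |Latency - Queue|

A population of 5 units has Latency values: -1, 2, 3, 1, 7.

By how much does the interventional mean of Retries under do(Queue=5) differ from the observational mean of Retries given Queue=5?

The intervention sets Queue=5 in all 5 units regardless of Latency. Recomputing Retries per unit gives 6, 3, 2, 4, 2; average 3.4.
E[Retries|Queue=5] averages over only the 4 units with Queue=5 (Latency = -1, 2, 3, 1): Retries = 6, 3, 2, 4, mean 3.75.
Difference = 3.4 − 3.75 = -0.35.

-0.35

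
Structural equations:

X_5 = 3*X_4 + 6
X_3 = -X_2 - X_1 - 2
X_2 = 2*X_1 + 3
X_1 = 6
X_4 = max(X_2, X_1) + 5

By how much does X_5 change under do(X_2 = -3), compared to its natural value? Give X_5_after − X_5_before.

do(X_2=-3) replaces the equation X_2 = 2*X_1 + 3 with the constant X_2 = -3.
X_4 = max(X_2, X_1) + 5  [with X_2=-3, X_1=6]  = 11
X_5 = 3*X_4 + 6  [with X_4=11]  = 39
Without intervention: X_2 = 2*X_1 + 3  [with X_1=6]  = 15; X_4 = max(X_2, X_1) + 5  [with X_2=15, X_1=6]  = 20; X_5 = 3*X_4 + 6  [with X_4=20]  = 66.
Change = 39 − 66 = -27.

-27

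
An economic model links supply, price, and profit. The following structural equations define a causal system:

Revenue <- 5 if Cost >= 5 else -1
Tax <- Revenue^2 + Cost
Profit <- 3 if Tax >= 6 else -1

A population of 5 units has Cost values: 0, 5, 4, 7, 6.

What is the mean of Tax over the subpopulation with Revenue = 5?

31

E[Tax|Revenue=5] averages over only the 3 units with Revenue=5 (Cost = 5, 7, 6): Tax = 30, 32, 31, mean 31.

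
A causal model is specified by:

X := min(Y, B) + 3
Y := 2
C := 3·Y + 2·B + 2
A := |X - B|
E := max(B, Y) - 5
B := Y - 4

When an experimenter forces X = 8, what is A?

10

The intervention breaks the incoming arrows to X: X := min(Y, B) + 3 no longer applies, and X = 8.
B = Y - 4  [with Y=2]  = -2
A = |X - B|  [with X=8, B=-2]  = 10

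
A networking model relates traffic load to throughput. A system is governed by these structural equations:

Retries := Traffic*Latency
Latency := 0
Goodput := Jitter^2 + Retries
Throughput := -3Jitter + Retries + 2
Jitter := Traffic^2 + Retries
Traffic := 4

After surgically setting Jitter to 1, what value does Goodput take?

Under do(Jitter=1), the mechanism Jitter := Traffic^2 + Retries is discarded; Jitter is fixed at 1.
Retries = Traffic*Latency  [with Traffic=4, Latency=0]  = 0
Goodput = Jitter^2 + Retries  [with Jitter=1, Retries=0]  = 1

1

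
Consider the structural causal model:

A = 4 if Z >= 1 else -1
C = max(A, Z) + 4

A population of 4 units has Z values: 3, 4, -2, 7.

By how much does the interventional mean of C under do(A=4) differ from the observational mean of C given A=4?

Every unit gets A=4 under the intervention. C values become 8, 8, 8, 11; E[C|do(A=4)] = 8.75.
Conditioning on A=4 selects the 3 unit(s) with Z ∈ {3, 4, 7}. Their C values: 8, 8, 11. Mean = 9.
Difference = 8.75 − 9 = -0.25.

-0.25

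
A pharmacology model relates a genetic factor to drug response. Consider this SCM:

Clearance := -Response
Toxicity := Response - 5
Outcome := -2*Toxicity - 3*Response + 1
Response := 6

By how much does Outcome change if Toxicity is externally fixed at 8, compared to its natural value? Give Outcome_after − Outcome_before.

-14

Under do(Toxicity=8), the mechanism Toxicity := Response - 5 is discarded; Toxicity is fixed at 8.
Outcome = -2*Toxicity - 3*Response + 1  [with Toxicity=8, Response=6]  = -33
Without intervention: Toxicity = Response - 5  [with Response=6]  = 1; Outcome = -2*Toxicity - 3*Response + 1  [with Toxicity=1, Response=6]  = -19.
Change = -33 − (-19) = -14.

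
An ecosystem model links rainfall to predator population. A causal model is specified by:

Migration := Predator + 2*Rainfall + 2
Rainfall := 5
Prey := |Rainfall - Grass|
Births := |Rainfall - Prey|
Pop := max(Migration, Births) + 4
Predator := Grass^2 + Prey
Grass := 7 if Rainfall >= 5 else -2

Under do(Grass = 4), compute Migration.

29

Under do(Grass=4), the mechanism Grass := 7 if Rainfall >= 5 else -2 is discarded; Grass is fixed at 4.
Prey = |Rainfall - Grass|  [with Rainfall=5, Grass=4]  = 1
Predator = Grass^2 + Prey  [with Grass=4, Prey=1]  = 17
Migration = Predator + 2*Rainfall + 2  [with Predator=17, Rainfall=5]  = 29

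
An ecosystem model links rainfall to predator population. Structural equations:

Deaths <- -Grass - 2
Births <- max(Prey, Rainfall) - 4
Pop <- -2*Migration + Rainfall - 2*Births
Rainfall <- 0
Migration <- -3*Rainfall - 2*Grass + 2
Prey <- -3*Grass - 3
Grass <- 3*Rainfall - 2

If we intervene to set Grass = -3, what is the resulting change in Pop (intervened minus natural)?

-10

Under do(Grass=-3), the mechanism Grass <- 3*Rainfall - 2 is discarded; Grass is fixed at -3.
Prey = -3*Grass - 3  [with Grass=-3]  = 6
Births = max(Prey, Rainfall) - 4  [with Prey=6, Rainfall=0]  = 2
Migration = -3*Rainfall - 2*Grass + 2  [with Rainfall=0, Grass=-3]  = 8
Pop = -2*Migration + Rainfall - 2*Births  [with Migration=8, Rainfall=0, Births=2]  = -20
Without intervention: Grass = 3*Rainfall - 2  [with Rainfall=0]  = -2; Prey = -3*Grass - 3  [with Grass=-2]  = 3; Births = max(Prey, Rainfall) - 4  [with Prey=3, Rainfall=0]  = -1; Migration = -3*Rainfall - 2*Grass + 2  [with Rainfall=0, Grass=-2]  = 6; Pop = -2*Migration + Rainfall - 2*Births  [with Migration=6, Rainfall=0, Births=-1]  = -10.
Change = -20 − (-10) = -10.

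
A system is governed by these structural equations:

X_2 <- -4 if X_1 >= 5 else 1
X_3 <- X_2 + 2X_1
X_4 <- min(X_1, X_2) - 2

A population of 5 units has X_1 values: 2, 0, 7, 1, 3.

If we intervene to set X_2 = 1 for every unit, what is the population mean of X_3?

The intervention sets X_2=1 in all 5 units regardless of X_1. Recomputing X_3 per unit gives 5, 1, 15, 3, 7; average 6.2.

6.2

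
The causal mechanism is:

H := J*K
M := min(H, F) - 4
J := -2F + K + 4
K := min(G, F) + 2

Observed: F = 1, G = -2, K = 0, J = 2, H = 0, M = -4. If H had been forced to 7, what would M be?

The intervention breaks the incoming arrows to H: H := J*K no longer applies, and H = 7.
M = min(H, F) - 4  [with H=7, F=1]  = -3

-3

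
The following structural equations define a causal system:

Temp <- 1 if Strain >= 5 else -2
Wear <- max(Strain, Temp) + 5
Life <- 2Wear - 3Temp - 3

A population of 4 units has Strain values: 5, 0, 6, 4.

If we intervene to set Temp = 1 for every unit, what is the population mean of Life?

12

Every unit gets Temp=1 under the intervention. Life values become 14, 6, 16, 12; E[Life|do(Temp=1)] = 12.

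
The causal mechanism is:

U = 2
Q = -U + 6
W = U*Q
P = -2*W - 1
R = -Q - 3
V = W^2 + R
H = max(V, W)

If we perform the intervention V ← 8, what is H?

8

Intervening sets V = 8 and removes its equation (V = W^2 + R).
Q = -U + 6  [with U=2]  = 4
W = U*Q  [with U=2, Q=4]  = 8
H = max(V, W)  [with V=8, W=8]  = 8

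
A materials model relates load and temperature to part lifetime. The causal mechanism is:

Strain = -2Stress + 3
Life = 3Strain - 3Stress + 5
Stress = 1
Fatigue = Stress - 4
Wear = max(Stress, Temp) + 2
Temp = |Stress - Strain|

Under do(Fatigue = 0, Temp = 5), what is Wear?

7

Under do(Fatigue = 0, Temp = 5), each intervened variable's structural equation is replaced by its fixed value.
Wear = max(Stress, Temp) + 2  [with Stress=1, Temp=5]  = 7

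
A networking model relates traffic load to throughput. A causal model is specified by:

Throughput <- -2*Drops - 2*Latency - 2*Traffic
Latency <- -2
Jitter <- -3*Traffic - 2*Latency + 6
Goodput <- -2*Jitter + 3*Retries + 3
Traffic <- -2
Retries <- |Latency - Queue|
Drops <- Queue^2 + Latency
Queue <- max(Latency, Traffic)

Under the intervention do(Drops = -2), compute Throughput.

12

The intervention breaks the incoming arrows to Drops: Drops <- Queue^2 + Latency no longer applies, and Drops = -2.
Throughput = -2*Drops - 2*Latency - 2*Traffic  [with Drops=-2, Latency=-2, Traffic=-2]  = 12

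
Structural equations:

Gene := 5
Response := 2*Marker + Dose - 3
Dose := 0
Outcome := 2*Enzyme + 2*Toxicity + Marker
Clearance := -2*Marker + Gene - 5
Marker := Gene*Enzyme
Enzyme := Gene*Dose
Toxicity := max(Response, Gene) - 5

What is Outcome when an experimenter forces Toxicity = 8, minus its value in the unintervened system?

16

Intervening sets Toxicity = 8 and removes its equation (Toxicity := max(Response, Gene) - 5).
Enzyme = Gene*Dose  [with Gene=5, Dose=0]  = 0
Marker = Gene*Enzyme  [with Gene=5, Enzyme=0]  = 0
Outcome = 2*Enzyme + 2*Toxicity + Marker  [with Enzyme=0, Toxicity=8, Marker=0]  = 16
Without intervention: Enzyme = Gene*Dose  [with Gene=5, Dose=0]  = 0; Marker = Gene*Enzyme  [with Gene=5, Enzyme=0]  = 0; Response = 2*Marker + Dose - 3  [with Marker=0, Dose=0]  = -3; Toxicity = max(Response, Gene) - 5  [with Response=-3, Gene=5]  = 0; Outcome = 2*Enzyme + 2*Toxicity + Marker  [with Enzyme=0, Toxicity=0, Marker=0]  = 0.
Change = 16 − 0 = 16.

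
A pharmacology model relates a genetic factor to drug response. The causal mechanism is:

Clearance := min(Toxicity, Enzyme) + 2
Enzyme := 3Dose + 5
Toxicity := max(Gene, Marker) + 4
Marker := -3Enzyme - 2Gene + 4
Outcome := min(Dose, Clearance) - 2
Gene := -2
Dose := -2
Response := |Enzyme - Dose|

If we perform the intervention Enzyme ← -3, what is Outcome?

The intervention breaks the incoming arrows to Enzyme: Enzyme := 3Dose + 5 no longer applies, and Enzyme = -3.
Marker = -3Enzyme - 2Gene + 4  [with Enzyme=-3, Gene=-2]  = 17
Toxicity = max(Gene, Marker) + 4  [with Gene=-2, Marker=17]  = 21
Clearance = min(Toxicity, Enzyme) + 2  [with Toxicity=21, Enzyme=-3]  = -1
Outcome = min(Dose, Clearance) - 2  [with Dose=-2, Clearance=-1]  = -4

-4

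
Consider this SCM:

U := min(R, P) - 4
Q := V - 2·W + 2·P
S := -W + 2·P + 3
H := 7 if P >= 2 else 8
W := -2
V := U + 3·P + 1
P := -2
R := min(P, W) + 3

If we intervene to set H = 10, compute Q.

-11

do(H=10) replaces the equation H := 7 if P >= 2 else 8 with the constant H = 10.
Q is not downstream of the intervention, so its value is determined by the original equations.
R = min(P, W) + 3  [with P=-2, W=-2]  = 1
U = min(R, P) - 4  [with R=1, P=-2]  = -6
V = U + 3·P + 1  [with U=-6, P=-2]  = -11
Q = V - 2·W + 2·P  [with V=-11, W=-2, P=-2]  = -11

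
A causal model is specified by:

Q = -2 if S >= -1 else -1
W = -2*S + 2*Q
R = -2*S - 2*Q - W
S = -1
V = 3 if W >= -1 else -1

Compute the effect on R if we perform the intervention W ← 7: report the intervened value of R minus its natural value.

The intervention breaks the incoming arrows to W: W = -2*S + 2*Q no longer applies, and W = 7.
Q = -2 if S >= -1 else -1  [with S=-1]  = -2
R = -2*S - 2*Q - W  [with S=-1, Q=-2, W=7]  = -1
Without intervention: Q = -2 if S >= -1 else -1  [with S=-1]  = -2; W = -2*S + 2*Q  [with S=-1, Q=-2]  = -2; R = -2*S - 2*Q - W  [with S=-1, Q=-2, W=-2]  = 8.
Change = -1 − 8 = -9.

-9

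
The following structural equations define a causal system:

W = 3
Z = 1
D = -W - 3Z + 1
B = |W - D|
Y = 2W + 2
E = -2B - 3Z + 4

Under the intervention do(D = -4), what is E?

The intervention breaks the incoming arrows to D: D = -W - 3Z + 1 no longer applies, and D = -4.
B = |W - D|  [with W=3, D=-4]  = 7
E = -2B - 3Z + 4  [with B=7, Z=1]  = -13

-13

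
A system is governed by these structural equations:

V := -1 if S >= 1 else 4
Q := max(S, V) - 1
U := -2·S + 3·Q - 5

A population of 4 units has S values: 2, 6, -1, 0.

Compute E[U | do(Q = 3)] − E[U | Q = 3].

do(Q=3) breaks Q's dependence on S. With Q=3 fixed, U across the units is 0, -8, 6, 4, mean 0.5.
Conditioning on Q=3 selects the 2 unit(s) with S ∈ {-1, 0}. Their U values: 6, 4. Mean = 5.
Difference = 0.5 − 5 = -4.5.

-4.5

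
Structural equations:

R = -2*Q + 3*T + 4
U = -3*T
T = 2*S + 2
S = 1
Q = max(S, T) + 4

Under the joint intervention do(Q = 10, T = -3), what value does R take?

-25

The joint intervention fixes Q = 10, T = -3, removing each variable's own equation.
R = -2*Q + 3*T + 4  [with Q=10, T=-3]  = -25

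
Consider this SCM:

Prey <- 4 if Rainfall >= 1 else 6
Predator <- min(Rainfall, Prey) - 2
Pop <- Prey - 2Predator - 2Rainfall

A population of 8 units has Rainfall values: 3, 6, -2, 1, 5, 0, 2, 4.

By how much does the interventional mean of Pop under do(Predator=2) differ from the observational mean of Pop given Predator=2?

The intervention sets Predator=2 in all 8 units regardless of Rainfall. Recomputing Pop per unit gives -6, -12, 6, -2, -10, 2, -4, -8; average -4.25.
Conditioning on Predator=2 selects the 3 unit(s) with Rainfall ∈ {6, 5, 4}. Their Pop values: -12, -10, -8. Mean = -10.
Difference = -4.25 − (-10) = 5.75.

5.75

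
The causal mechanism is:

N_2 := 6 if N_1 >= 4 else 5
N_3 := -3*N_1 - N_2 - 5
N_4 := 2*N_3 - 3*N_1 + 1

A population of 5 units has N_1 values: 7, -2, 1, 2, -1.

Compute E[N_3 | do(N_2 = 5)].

-14.2

do(N_2=5) breaks N_2's dependence on N_1. With N_2=5 fixed, N_3 across the units is -31, -4, -13, -16, -7, mean -14.2.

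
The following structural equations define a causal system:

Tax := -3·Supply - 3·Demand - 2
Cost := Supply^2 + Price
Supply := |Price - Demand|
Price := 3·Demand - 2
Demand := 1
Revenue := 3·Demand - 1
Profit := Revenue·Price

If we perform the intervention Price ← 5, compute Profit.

10

Under do(Price=5), the mechanism Price := 3·Demand - 2 is discarded; Price is fixed at 5.
Revenue = 3·Demand - 1  [with Demand=1]  = 2
Profit = Revenue·Price  [with Revenue=2, Price=5]  = 10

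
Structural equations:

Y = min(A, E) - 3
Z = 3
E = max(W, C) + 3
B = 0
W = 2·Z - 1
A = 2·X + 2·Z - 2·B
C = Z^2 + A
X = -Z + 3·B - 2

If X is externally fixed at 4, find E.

The intervention breaks the incoming arrows to X: X = -Z + 3·B - 2 no longer applies, and X = 4.
A = 2·X + 2·Z - 2·B  [with X=4, Z=3, B=0]  = 14
C = Z^2 + A  [with Z=3, A=14]  = 23
W = 2·Z - 1  [with Z=3]  = 5
E = max(W, C) + 3  [with W=5, C=23]  = 26

26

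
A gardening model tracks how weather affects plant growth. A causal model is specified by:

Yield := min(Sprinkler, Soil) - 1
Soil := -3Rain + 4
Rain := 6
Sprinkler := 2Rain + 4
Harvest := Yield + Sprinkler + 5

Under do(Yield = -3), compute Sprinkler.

The intervention breaks the incoming arrows to Yield: Yield := min(Sprinkler, Soil) - 1 no longer applies, and Yield = -3.
Since Sprinkler is not a descendant of the intervened variable, it is unaffected.
Sprinkler = 2Rain + 4  [with Rain=6]  = 16

16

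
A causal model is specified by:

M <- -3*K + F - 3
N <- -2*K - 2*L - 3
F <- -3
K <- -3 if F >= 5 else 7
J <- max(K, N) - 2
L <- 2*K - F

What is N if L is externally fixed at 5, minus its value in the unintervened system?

do(L=5) replaces the equation L <- 2*K - F with the constant L = 5.
K = -3 if F >= 5 else 7  [with F=-3]  = 7
N = -2*K - 2*L - 3  [with K=7, L=5]  = -27
Without intervention: K = -3 if F >= 5 else 7  [with F=-3]  = 7; L = 2*K - F  [with K=7, F=-3]  = 17; N = -2*K - 2*L - 3  [with K=7, L=17]  = -51.
Change = -27 − (-51) = 24.

24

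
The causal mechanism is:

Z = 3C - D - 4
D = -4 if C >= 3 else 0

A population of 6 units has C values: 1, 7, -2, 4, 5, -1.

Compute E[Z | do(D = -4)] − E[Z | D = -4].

-9

The intervention sets D=-4 in all 6 units regardless of C. Recomputing Z per unit gives 3, 21, -6, 12, 15, -3; average 7.
Observing D=-4 restricts to units where D's equation naturally yields -4: C ∈ {7, 4, 5}. In that subpopulation Z = 21, 12, 15, mean 16.
Difference = 7 − 16 = -9.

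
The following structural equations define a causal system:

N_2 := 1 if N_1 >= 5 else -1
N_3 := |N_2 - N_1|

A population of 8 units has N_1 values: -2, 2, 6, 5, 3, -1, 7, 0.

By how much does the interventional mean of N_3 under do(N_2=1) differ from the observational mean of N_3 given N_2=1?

The intervention sets N_2=1 in all 8 units regardless of N_1. Recomputing N_3 per unit gives 3, 1, 5, 4, 2, 2, 6, 1; average 3.
Conditioning on N_2=1 selects the 3 unit(s) with N_1 ∈ {6, 5, 7}. Their N_3 values: 5, 4, 6. Mean = 5.
Difference = 3 − 5 = -2.

-2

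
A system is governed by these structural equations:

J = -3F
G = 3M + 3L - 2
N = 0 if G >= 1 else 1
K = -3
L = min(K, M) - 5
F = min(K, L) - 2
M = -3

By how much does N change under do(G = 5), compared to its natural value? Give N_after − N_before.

-1

Under do(G=5), the mechanism G = 3M + 3L - 2 is discarded; G is fixed at 5.
N = 0 if G >= 1 else 1  [with G=5]  = 0
Without intervention: L = min(K, M) - 5  [with K=-3, M=-3]  = -8; G = 3M + 3L - 2  [with M=-3, L=-8]  = -35; N = 0 if G >= 1 else 1  [with G=-35]  = 1.
Change = 0 − 1 = -1.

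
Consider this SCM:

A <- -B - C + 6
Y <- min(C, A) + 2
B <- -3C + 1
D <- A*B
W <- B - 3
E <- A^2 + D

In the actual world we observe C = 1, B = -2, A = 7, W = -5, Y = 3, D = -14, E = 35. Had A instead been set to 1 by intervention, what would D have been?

-2

The intervention breaks the incoming arrows to A: A <- -B - C + 6 no longer applies, and A = 1.
B = -3C + 1  [with C=1]  = -2
D = A*B  [with A=1, B=-2]  = -2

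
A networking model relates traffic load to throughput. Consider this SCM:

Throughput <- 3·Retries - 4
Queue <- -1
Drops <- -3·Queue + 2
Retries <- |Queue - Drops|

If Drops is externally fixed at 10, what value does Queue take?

-1

Under do(Drops=10), the mechanism Drops <- -3·Queue + 2 is discarded; Drops is fixed at 10.
Queue is not downstream of the intervention, so its value is determined by the original equations.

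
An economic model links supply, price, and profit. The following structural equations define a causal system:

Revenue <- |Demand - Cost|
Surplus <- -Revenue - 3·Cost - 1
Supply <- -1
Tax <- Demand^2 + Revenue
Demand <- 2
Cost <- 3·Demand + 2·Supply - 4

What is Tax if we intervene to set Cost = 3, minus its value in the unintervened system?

do(Cost=3) replaces the equation Cost <- 3·Demand + 2·Supply - 4 with the constant Cost = 3.
Revenue = |Demand - Cost|  [with Demand=2, Cost=3]  = 1
Tax = Demand^2 + Revenue  [with Demand=2, Revenue=1]  = 5
Without intervention: Cost = 3·Demand + 2·Supply - 4  [with Demand=2, Supply=-1]  = 0; Revenue = |Demand - Cost|  [with Demand=2, Cost=0]  = 2; Tax = Demand^2 + Revenue  [with Demand=2, Revenue=2]  = 6.
Change = 5 − 6 = -1.

-1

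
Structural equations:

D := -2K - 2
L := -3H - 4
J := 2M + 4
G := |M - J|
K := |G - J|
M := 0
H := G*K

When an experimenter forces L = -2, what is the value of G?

4

do(L=-2) replaces the equation L := -3H - 4 with the constant L = -2.
G is not downstream of the intervention, so its value is determined by the original equations.
J = 2M + 4  [with M=0]  = 4
G = |M - J|  [with M=0, J=4]  = 4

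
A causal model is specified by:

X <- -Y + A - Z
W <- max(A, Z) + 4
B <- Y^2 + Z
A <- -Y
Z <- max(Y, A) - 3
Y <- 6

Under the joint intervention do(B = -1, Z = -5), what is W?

Under do(B = -1, Z = -5), each intervened variable's structural equation is replaced by its fixed value.
A = -Y  [with Y=6]  = -6
W = max(A, Z) + 4  [with A=-6, Z=-5]  = -1

-1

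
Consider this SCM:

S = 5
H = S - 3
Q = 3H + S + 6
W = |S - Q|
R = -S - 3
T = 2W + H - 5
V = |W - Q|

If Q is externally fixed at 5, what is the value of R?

do(Q=5) replaces the equation Q = 3H + S + 6 with the constant Q = 5.
R is not downstream of the intervention, so its value is determined by the original equations.
R = -S - 3  [with S=5]  = -8

-8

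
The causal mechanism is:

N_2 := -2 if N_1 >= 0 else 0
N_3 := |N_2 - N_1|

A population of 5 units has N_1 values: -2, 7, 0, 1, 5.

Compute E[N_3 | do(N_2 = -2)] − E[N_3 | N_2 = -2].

-1.05

do(N_2=-2) breaks N_2's dependence on N_1. With N_2=-2 fixed, N_3 across the units is 0, 9, 2, 3, 7, mean 4.2.
Observing N_2=-2 restricts to units where N_2's equation naturally yields -2: N_1 ∈ {7, 0, 1, 5}. In that subpopulation N_3 = 9, 2, 3, 7, mean 5.25.
Difference = 4.2 − 5.25 = -1.05.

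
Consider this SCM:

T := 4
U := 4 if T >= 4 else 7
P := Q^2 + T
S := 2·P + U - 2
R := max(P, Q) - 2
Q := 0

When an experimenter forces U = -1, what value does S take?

The intervention breaks the incoming arrows to U: U := 4 if T >= 4 else 7 no longer applies, and U = -1.
P = Q^2 + T  [with Q=0, T=4]  = 4
S = 2·P + U - 2  [with P=4, U=-1]  = 5

5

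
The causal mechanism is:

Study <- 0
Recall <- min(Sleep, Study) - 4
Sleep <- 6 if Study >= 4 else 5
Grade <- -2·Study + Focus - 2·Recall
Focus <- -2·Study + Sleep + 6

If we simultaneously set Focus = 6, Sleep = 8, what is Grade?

14

Setting Focus = 6, Sleep = 8 by intervention discards those variables' equations.
Recall = min(Sleep, Study) - 4  [with Sleep=8, Study=0]  = -4
Grade = -2·Study + Focus - 2·Recall  [with Study=0, Focus=6, Recall=-4]  = 14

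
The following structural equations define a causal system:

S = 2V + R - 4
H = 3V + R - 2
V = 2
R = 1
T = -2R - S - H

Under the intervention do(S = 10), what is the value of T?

Intervening sets S = 10 and removes its equation (S = 2V + R - 4).
H = 3V + R - 2  [with V=2, R=1]  = 5
T = -2R - S - H  [with R=1, S=10, H=5]  = -17

-17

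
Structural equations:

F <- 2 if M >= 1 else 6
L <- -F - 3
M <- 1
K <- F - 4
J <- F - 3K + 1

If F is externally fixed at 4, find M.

Under do(F=4), the mechanism F <- 2 if M >= 1 else 6 is discarded; F is fixed at 4.
M is not downstream of the intervention, so its value is determined by the original equations.

1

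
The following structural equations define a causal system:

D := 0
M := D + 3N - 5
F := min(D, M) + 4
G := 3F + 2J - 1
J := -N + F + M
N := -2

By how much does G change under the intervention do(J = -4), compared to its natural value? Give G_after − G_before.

The intervention breaks the incoming arrows to J: J := -N + F + M no longer applies, and J = -4.
M = D + 3N - 5  [with D=0, N=-2]  = -11
F = min(D, M) + 4  [with D=0, M=-11]  = -7
G = 3F + 2J - 1  [with F=-7, J=-4]  = -30
Without intervention: M = D + 3N - 5  [with D=0, N=-2]  = -11; F = min(D, M) + 4  [with D=0, M=-11]  = -7; J = -N + F + M  [with N=-2, F=-7, M=-11]  = -16; G = 3F + 2J - 1  [with F=-7, J=-16]  = -54.
Change = -30 − (-54) = 24.

24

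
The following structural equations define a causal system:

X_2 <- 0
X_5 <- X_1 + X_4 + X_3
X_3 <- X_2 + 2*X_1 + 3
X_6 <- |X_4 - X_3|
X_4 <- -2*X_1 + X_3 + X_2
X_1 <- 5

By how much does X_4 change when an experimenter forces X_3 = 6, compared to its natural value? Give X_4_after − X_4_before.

-7

The intervention breaks the incoming arrows to X_3: X_3 <- X_2 + 2*X_1 + 3 no longer applies, and X_3 = 6.
X_4 = -2*X_1 + X_3 + X_2  [with X_1=5, X_3=6, X_2=0]  = -4
Without intervention: X_3 = X_2 + 2*X_1 + 3  [with X_2=0, X_1=5]  = 13; X_4 = -2*X_1 + X_3 + X_2  [with X_1=5, X_3=13, X_2=0]  = 3.
Change = -4 − 3 = -7.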